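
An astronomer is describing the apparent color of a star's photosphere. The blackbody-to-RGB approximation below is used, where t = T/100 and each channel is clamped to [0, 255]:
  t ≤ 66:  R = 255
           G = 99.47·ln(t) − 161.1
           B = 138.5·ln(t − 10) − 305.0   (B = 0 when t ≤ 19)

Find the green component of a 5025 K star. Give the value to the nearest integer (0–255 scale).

t = 5025/100 = 50.25; the t ≤ 66 branch applies.
G = 99.47·ln 50.25 − 161.1 = 99.47·3.9170 − 161.1 = 228.525.
Rounded: 229.

229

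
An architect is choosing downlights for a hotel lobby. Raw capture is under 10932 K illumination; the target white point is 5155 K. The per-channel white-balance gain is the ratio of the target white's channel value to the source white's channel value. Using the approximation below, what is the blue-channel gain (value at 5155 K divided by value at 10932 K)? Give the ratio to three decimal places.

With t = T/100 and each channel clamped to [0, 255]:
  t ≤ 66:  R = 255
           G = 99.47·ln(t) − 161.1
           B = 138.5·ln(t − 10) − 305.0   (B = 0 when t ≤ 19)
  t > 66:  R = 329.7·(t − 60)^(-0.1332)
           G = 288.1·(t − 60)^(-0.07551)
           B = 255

At 10932 K (t = 109.32):
  B = 255 by definition for t > 66.
At 5155 K (t = 51.55):
  B = 138.5·ln(51.55 − 10) − 305.0 = 138.5·ln 41.55 − 305.0 = 138.5·3.7269 − 305.0 = 211.175.
Gain = 211.175 / 255.000 = 0.8281 → 0.828.

0.828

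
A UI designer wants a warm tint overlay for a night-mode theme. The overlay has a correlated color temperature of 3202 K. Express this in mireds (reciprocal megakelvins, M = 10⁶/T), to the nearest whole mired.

312 mireds

M = 10⁶ / 3202 = 312.305 → 312 mireds.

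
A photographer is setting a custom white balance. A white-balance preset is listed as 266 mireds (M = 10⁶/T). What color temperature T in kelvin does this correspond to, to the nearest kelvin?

T = 10⁶ / 266 = 3759.40 K → 3759 K.

3759 K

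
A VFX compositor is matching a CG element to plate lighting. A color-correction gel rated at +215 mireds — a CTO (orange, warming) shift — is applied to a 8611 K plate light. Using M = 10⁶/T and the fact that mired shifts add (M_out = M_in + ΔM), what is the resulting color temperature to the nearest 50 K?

M_in = 10⁶/8611 = 116.13 mireds.
M_out = 116.13 + (+215) = 331.13 mireds.
T_out = 10⁶/331.13 = 3020.0 K → 3000 K.

3000 K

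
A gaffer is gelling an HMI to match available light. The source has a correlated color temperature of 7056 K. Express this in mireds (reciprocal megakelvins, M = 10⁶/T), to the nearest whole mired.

142 mireds

M = 10⁶ / 7056 = 141.723 → 142 mireds.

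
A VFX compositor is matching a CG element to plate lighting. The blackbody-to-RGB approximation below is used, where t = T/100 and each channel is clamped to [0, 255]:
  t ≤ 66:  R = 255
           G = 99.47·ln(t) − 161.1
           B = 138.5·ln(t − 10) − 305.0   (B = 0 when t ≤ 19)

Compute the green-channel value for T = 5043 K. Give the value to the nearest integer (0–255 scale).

229

t = 5043/100 = 50.43; the t ≤ 66 branch applies.
G = 99.47·ln 50.43 − 161.1 = 99.47·3.9206 − 161.1 = 228.881.
Rounded: 229.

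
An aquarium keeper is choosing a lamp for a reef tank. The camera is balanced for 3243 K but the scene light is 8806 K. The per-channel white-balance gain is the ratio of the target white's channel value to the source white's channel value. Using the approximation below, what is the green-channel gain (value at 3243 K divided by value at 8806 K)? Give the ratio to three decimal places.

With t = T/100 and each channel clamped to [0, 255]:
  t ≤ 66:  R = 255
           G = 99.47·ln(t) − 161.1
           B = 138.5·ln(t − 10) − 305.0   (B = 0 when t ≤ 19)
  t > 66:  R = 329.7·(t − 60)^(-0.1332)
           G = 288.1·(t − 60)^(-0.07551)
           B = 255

At 8806 K (t = 88.06):
  G = 288.1·(88.06 − 60)^(-0.07551) = 288.1·28.06^(-0.07551) = 288.1·0.77742 = 223.974.
At 3243 K (t = 32.43):
  G = 99.47·ln 32.43 − 161.1 = 99.47·3.4791 − 161.1 = 184.964.
Gain = 184.964 / 223.974 = 0.8258 → 0.826.

0.826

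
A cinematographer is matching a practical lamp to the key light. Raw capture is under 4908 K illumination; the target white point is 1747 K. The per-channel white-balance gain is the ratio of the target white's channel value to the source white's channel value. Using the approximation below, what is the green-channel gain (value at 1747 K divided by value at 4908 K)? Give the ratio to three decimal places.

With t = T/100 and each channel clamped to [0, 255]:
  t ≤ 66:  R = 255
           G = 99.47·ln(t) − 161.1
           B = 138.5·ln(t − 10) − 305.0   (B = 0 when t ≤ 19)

At 4908 K (t = 49.08):
  G = 99.47·ln 49.08 − 161.1 = 99.47·3.8935 − 161.1 = 226.182.
At 1747 K (t = 17.47):
  G = 99.47·ln 17.47 − 161.1 = 99.47·2.8605 − 161.1 = 123.432.
Gain = 123.432 / 226.182 = 0.5457 → 0.546.

0.546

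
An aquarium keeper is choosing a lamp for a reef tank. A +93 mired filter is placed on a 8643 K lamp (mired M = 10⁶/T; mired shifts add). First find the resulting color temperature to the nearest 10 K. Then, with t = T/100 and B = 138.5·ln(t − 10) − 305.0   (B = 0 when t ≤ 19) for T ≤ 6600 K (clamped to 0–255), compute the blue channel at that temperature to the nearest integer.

M_in = 10⁶/8643 = 115.70; M_out = 115.70 + (+93) = 208.70.
T_out = 10⁶/208.70 = 4791.6 K → 4790 K; t = 47.9.
B = 138.5·ln(47.9 − 10) − 305.0 = 138.5·ln 37.9 − 305.0 = 138.5·3.6350 − 305.0 = 198.441.
Rounded: 198.

198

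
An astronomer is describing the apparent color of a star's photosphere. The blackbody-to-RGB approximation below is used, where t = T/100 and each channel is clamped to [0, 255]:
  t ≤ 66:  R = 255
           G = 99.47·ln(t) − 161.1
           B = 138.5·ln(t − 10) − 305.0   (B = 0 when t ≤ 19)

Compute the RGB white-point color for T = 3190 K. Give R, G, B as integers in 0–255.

t = 3190/100 = 31.9; the t ≤ 66 branch applies.
R = 255 by definition for t ≤ 66.
G = 99.47·ln 31.9 − 161.1 = 99.47·3.4626 − 161.1 = 183.325.
B = 138.5·ln(31.9 − 10) − 305.0 = 138.5·ln 21.9 − 305.0 = 138.5·3.0865 − 305.0 = 122.478.
Rounded: (255, 183, 122).

R=255, G=183, B=122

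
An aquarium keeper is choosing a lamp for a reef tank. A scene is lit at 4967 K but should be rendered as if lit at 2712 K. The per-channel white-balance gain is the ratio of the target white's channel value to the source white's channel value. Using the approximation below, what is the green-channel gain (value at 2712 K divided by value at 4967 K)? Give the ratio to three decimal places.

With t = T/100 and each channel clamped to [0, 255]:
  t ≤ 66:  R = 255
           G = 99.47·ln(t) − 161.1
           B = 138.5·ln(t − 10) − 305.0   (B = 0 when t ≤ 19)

At 4967 K (t = 49.67):
  G = 99.47·ln 49.67 − 161.1 = 99.47·3.9054 − 161.1 = 227.370.
At 2712 K (t = 27.12):
  G = 99.47·ln 27.12 − 161.1 = 99.47·3.3003 − 161.1 = 167.178.
Gain = 167.178 / 227.370 = 0.7353 → 0.735.

0.735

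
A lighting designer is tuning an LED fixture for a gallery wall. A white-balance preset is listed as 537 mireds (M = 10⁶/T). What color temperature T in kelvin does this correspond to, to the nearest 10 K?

T = 10⁶ / 537 = 1862.20 K → 1860 K.

1860 K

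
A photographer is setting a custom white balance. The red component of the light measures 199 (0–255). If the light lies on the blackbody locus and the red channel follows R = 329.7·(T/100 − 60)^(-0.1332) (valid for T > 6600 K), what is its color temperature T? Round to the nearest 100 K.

10400 K

(t − 60)^(-0.1332) = 199/329.7 = 0.60358.
t − 60 = 0.60358^(1/-0.1332) = 0.60358^(-7.508) = 44.273, so t = 104.273.
T = 100·t = 10427 K → 10400 K to the nearest 100 K.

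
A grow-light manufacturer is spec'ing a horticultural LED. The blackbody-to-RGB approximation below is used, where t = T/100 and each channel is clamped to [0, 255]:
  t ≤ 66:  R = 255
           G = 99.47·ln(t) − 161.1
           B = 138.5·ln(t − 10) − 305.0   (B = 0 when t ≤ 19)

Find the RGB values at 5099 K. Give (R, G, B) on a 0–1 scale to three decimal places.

t = 5099/100 = 50.99; the t ≤ 66 branch applies.
R = 255 by definition for t ≤ 66.
G = 99.47·ln 50.99 − 161.1 = 99.47·3.9316 − 161.1 = 229.979.
B = 138.5·ln(50.99 − 10) − 305.0 = 138.5·ln 40.99 − 305.0 = 138.5·3.7133 − 305.0 = 209.296.
Dividing each by 255: (1.0000, 0.9019, 0.8208) → (1.000, 0.902, 0.821).

(1.000, 0.902, 0.821)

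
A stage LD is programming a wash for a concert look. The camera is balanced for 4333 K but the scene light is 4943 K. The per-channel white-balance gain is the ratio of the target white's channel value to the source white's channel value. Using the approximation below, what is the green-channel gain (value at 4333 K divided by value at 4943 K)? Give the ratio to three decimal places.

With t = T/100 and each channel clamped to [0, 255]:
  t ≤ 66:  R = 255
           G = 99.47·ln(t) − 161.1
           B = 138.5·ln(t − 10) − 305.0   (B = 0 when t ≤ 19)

At 4943 K (t = 49.43):
  G = 99.47·ln 49.43 − 161.1 = 99.47·3.9006 − 161.1 = 226.888.
At 4333 K (t = 43.33):
  G = 99.47·ln 43.33 − 161.1 = 99.47·3.7688 − 161.1 = 213.787.
Gain = 213.787 / 226.888 = 0.9423 → 0.942.

0.942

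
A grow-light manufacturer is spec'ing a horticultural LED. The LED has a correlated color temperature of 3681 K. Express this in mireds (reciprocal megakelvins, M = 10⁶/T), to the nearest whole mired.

272 mireds

M = 10⁶ / 3681 = 271.665 → 272 mireds.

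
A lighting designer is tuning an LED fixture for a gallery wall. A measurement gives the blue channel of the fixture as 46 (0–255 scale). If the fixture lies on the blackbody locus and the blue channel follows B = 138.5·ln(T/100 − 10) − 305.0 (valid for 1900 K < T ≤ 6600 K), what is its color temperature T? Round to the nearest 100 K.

2300 K

ln(t − 10) = (46 + 305.0) / 138.5 = 2.5343.
t − 10 = e^2.5343 = 12.608, so t = 22.608.
T = 100·t = 2261 K → 2300 K to the nearest 100 K.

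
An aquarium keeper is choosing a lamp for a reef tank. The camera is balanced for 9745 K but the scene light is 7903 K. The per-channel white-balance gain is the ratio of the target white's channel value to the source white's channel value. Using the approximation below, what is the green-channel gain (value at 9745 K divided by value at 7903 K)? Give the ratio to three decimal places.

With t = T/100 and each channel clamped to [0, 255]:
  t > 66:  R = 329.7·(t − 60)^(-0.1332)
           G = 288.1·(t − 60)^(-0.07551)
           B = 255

At 7903 K (t = 79.03):
  G = 288.1·(79.03 − 60)^(-0.07551) = 288.1·19.03^(-0.07551) = 288.1·0.80055 = 230.639.
At 9745 K (t = 97.45):
  G = 288.1·(97.45 − 60)^(-0.07551) = 288.1·37.45^(-0.07551) = 288.1·0.76066 = 219.145.
Gain = 219.145 / 230.639 = 0.9502 → 0.950.

0.950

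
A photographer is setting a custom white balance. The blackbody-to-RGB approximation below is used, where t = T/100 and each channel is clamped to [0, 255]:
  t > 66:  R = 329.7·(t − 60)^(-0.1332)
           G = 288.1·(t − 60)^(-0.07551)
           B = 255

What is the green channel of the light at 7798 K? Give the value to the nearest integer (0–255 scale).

t = 7798/100 = 77.98; the t > 66 branch applies.
G = 288.1·(77.98 − 60)^(-0.07551) = 288.1·17.98^(-0.07551) = 288.1·0.80399 = 231.630.
Rounded: 232.

232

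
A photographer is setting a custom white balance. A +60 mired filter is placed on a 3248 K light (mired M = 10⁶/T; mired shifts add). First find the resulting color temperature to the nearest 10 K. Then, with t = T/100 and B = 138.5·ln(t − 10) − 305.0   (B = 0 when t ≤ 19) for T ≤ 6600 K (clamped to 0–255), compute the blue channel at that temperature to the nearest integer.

M_in = 10⁶/3248 = 307.88; M_out = 307.88 + (+60) = 367.88.
T_out = 10⁶/367.88 = 2718.3 K → 2720 K; t = 27.2.
B = 138.5·ln(27.2 − 10) − 305.0 = 138.5·ln 17.2 − 305.0 = 138.5·2.8449 − 305.0 = 89.020.
Rounded: 89.

89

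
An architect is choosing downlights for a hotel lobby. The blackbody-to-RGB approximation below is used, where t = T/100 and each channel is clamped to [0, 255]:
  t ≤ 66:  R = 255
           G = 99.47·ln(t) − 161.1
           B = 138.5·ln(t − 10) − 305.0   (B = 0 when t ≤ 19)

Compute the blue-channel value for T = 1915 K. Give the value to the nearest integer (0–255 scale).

2

t = 1915/100 = 19.15; the t ≤ 66 branch applies.
B = 138.5·ln(19.15 − 10) − 305.0 = 138.5·ln 9.15 − 305.0 = 138.5·2.2138 − 305.0 = 1.605.
Rounded: 2.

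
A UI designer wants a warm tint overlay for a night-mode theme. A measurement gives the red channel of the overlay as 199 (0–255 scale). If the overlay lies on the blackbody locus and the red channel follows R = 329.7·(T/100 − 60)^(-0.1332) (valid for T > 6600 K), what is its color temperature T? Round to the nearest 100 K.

10400 K

(t − 60)^(-0.1332) = 199/329.7 = 0.60358.
t − 60 = 0.60358^(1/-0.1332) = 0.60358^(-7.508) = 44.273, so t = 104.273.
T = 100·t = 10427 K → 10400 K to the nearest 100 K.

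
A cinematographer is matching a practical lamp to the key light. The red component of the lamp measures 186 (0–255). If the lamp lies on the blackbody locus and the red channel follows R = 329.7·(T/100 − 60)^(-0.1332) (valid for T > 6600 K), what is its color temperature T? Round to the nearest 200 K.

13400 K

(t − 60)^(-0.1332) = 186/329.7 = 0.56415.
t − 60 = 0.56415^(1/-0.1332) = 0.56415^(-7.508) = 73.521, so t = 133.521.
T = 100·t = 13352 K → 13400 K to the nearest 200 K.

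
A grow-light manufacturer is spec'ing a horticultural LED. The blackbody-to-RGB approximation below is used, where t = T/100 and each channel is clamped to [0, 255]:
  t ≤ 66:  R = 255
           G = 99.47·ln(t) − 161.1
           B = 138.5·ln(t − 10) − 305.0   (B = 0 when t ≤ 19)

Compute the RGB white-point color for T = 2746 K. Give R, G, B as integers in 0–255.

t = 2746/100 = 27.46; the t ≤ 66 branch applies.
R = 255 by definition for t ≤ 66.
G = 99.47·ln 27.46 − 161.1 = 99.47·3.3127 − 161.1 = 168.417.
B = 138.5·ln(27.46 − 10) − 305.0 = 138.5·ln 17.46 − 305.0 = 138.5·2.8599 − 305.0 = 91.098.
Rounded: (255, 168, 91).

R=255, G=168, B=91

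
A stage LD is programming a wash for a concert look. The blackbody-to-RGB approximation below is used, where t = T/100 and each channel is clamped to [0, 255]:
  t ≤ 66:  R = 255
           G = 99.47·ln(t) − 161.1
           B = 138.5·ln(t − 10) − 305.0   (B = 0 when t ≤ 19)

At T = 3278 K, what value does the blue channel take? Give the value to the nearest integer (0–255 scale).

t = 3278/100 = 32.78; the t ≤ 66 branch applies.
B = 138.5·ln(32.78 − 10) − 305.0 = 138.5·ln 22.78 − 305.0 = 138.5·3.1259 − 305.0 = 127.935.
Rounded: 128.

128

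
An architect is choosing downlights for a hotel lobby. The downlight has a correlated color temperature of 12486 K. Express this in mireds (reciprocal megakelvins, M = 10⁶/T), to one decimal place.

M = 10⁶ / 12486 = 80.090 → 80.1 mireds.

80.1 mireds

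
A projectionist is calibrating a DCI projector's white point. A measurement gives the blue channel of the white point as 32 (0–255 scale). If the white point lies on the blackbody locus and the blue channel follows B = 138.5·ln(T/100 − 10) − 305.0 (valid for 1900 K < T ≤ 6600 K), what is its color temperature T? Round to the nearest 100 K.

ln(t − 10) = (32 + 305.0) / 138.5 = 2.4332.
t − 10 = e^2.4332 = 11.395, so t = 21.395.
T = 100·t = 2140 K → 2100 K to the nearest 100 K.

2100 K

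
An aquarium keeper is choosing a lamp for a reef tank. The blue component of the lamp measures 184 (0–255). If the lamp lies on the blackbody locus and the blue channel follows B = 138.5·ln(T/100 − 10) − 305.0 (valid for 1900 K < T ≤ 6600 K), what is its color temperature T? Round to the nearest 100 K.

ln(t − 10) = (184 + 305.0) / 138.5 = 3.5307.
t − 10 = e^3.5307 = 34.147, so t = 44.147.
T = 100·t = 4415 K → 4400 K to the nearest 100 K.

4400 K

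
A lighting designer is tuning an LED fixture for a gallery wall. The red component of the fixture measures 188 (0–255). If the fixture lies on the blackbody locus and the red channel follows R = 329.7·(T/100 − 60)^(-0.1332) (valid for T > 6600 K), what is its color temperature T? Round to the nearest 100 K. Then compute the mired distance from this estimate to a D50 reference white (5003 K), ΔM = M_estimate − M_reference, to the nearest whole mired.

-122 mireds

(t − 60)^(-0.1332) = 188/329.7 = 0.57022.
t − 60 = 0.57022^(1/-0.1332) = 0.57022^(-7.508) = 67.848, so t = 127.848.
T = 100·t = 12785 K → 12800 K to the nearest 100 K.
M_estimate = 10⁶/12800 = 78.12; M_reference = 10⁶/5003 = 199.88.
ΔM = 78.12 − 199.88 = -121.76 → -122 mireds.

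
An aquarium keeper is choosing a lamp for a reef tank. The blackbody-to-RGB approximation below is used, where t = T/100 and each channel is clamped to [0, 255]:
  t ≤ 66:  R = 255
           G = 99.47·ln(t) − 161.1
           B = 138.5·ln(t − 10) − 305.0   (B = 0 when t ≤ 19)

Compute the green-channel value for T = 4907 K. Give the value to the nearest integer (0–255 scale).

226

t = 4907/100 = 49.07; the t ≤ 66 branch applies.
G = 99.47·ln 49.07 − 161.1 = 99.47·3.8932 − 161.1 = 226.161.
Rounded: 226.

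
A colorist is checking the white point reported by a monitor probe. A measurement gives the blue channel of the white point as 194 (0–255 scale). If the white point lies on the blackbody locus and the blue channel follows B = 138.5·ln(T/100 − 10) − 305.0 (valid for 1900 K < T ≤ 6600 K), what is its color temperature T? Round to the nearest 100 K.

4700 K

ln(t − 10) = (194 + 305.0) / 138.5 = 3.6029.
t − 10 = e^3.6029 = 36.704, so t = 46.704.
T = 100·t = 4670 K → 4700 K to the nearest 100 K.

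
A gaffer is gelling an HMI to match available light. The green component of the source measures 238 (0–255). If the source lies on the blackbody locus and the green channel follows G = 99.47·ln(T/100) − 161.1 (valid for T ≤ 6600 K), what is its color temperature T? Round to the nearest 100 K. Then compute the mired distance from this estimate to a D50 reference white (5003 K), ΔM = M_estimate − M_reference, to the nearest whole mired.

-18 mireds

ln t = (238 + 161.1) / 99.47 = 4.0123.
t = e^4.0123 = 55.272.
T = 100·t = 5527 K → 5500 K to the nearest 100 K.
M_estimate = 10⁶/5500 = 181.82; M_reference = 10⁶/5003 = 199.88.
ΔM = 181.82 − 199.88 = -18.06 → -18 mireds.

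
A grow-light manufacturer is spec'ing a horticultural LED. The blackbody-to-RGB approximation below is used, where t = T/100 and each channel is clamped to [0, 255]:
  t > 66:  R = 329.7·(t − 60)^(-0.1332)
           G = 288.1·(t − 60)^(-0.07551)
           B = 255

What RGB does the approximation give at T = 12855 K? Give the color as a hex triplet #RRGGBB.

t = 12855/100 = 128.55; the t > 66 branch applies.
R = 329.7·(128.55 − 60)^(-0.1332) = 329.7·68.55^(-0.1332) = 329.7·0.56943 = 187.743.
G = 288.1·(128.55 − 60)^(-0.07551) = 288.1·68.55^(-0.07551) = 288.1·0.72671 = 209.366.
B = 255 by definition for t > 66.
Rounded: (188, 209, 255).
In hex: #BCD1FF.

#BCD1FF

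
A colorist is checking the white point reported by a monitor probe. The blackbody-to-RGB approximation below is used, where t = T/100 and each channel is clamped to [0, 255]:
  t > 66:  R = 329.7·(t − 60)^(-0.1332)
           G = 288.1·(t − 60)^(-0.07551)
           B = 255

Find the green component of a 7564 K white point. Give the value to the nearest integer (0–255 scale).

234

t = 7564/100 = 75.64; the t > 66 branch applies.
G = 288.1·(75.64 − 60)^(-0.07551) = 288.1·15.64^(-0.07551) = 288.1·0.81250 = 234.081.
Rounded: 234.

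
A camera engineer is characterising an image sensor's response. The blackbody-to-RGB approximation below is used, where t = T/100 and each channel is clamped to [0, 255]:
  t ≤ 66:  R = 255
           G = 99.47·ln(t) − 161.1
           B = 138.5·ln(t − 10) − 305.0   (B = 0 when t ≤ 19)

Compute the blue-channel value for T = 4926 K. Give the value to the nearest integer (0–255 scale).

t = 4926/100 = 49.26; the t ≤ 66 branch applies.
B = 138.5·ln(49.26 − 10) − 305.0 = 138.5·ln 39.26 − 305.0 = 138.5·3.6702 − 305.0 = 203.324.
Rounded: 203.

203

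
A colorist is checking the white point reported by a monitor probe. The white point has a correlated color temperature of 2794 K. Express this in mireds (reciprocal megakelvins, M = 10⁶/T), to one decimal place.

357.9 mireds

M = 10⁶ / 2794 = 357.910 → 357.9 mireds.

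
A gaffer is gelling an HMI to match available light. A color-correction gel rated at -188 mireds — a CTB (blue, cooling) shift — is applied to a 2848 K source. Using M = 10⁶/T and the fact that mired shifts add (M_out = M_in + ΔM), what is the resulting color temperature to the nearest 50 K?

6150 K

M_in = 10⁶/2848 = 351.12 mireds.
M_out = 351.12 + (-188) = 163.12 mireds.
T_out = 10⁶/163.12 = 6130.3 K → 6150 K.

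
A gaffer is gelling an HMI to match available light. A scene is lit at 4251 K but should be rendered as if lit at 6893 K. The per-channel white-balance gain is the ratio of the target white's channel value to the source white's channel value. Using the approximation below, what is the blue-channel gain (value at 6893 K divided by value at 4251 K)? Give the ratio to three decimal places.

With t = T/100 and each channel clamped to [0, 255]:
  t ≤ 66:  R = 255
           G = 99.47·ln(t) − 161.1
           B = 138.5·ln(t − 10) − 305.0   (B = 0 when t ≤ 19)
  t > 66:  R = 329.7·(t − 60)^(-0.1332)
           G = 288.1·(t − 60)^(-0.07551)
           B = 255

At 4251 K (t = 42.51):
  B = 138.5·ln(42.51 − 10) − 305.0 = 138.5·ln 32.51 − 305.0 = 138.5·3.4815 − 305.0 = 177.194.
At 6893 K (t = 68.93):
  B = 255 by definition for t > 66.
Gain = 255.000 / 177.194 = 1.4391 → 1.439.

1.439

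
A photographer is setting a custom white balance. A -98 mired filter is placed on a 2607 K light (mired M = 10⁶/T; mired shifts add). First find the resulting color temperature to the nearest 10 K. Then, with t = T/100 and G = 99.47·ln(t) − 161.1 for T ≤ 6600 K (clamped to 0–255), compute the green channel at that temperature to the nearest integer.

M_in = 10⁶/2607 = 383.58; M_out = 383.58 + (-98) = 285.58.
T_out = 10⁶/285.58 = 3501.6 K → 3500 K; t = 35.
G = 99.47·ln 35 − 161.1 = 99.47·3.5553 − 161.1 = 192.550.
Rounded: 193.

193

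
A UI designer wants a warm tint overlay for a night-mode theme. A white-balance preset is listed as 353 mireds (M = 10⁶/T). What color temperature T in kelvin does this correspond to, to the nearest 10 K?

T = 10⁶ / 353 = 2832.86 K → 2830 K.

2830 K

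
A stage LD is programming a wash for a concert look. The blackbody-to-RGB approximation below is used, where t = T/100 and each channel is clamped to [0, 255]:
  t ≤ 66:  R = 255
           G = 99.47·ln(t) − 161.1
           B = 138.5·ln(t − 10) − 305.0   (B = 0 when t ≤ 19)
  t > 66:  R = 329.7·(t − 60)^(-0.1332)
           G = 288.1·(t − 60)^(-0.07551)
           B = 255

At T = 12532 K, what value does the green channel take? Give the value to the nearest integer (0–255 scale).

t = 12532/100 = 125.32; the t > 66 branch applies.
G = 288.1·(125.32 − 60)^(-0.07551) = 288.1·65.32^(-0.07551) = 288.1·0.72937 = 210.131.
Rounded: 210.

210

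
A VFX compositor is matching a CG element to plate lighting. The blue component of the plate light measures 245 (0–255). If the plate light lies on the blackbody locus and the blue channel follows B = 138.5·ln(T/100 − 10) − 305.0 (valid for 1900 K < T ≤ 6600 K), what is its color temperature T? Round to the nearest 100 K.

ln(t − 10) = (245 + 305.0) / 138.5 = 3.9711.
t − 10 = e^3.9711 = 53.044, so t = 63.044.
T = 100·t = 6304 K → 6300 K to the nearest 100 K.

6300 K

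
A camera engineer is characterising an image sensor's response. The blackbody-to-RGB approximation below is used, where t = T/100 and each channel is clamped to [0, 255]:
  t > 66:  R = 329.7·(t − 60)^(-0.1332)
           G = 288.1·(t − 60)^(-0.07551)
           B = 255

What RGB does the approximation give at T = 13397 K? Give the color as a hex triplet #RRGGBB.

#BAD0FF

t = 13397/100 = 133.97; the t > 66 branch applies.
R = 329.7·(133.97 − 60)^(-0.1332) = 329.7·73.97^(-0.1332) = 329.7·0.56369 = 185.849.
G = 288.1·(133.97 − 60)^(-0.07551) = 288.1·73.97^(-0.07551) = 288.1·0.72255 = 208.167.
B = 255 by definition for t > 66.
Rounded: (186, 208, 255).
In hex: #BAD0FF.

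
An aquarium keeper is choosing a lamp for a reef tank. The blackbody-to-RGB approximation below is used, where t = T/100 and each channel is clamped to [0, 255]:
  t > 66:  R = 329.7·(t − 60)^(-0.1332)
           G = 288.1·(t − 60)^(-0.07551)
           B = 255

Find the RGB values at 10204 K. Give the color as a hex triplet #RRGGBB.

#C8D9FF

t = 10204/100 = 102.04; the t > 66 branch applies.
R = 329.7·(102.04 − 60)^(-0.1332) = 329.7·42.04^(-0.1332) = 329.7·0.60775 = 200.377.
G = 288.1·(102.04 − 60)^(-0.07551) = 288.1·42.04^(-0.07551) = 288.1·0.75404 = 217.240.
B = 255 by definition for t > 66.
Rounded: (200, 217, 255).
In hex: #C8D9FF.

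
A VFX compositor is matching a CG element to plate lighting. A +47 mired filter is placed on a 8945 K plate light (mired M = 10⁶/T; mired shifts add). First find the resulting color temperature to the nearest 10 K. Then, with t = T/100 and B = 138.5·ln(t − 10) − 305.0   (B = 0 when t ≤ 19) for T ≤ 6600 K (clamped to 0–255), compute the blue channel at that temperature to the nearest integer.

M_in = 10⁶/8945 = 111.79; M_out = 111.79 + (+47) = 158.79.
T_out = 10⁶/158.79 = 6297.5 K → 6300 K; t = 63.
B = 138.5·ln(63 − 10) − 305.0 = 138.5·ln 53 − 305.0 = 138.5·3.9703 − 305.0 = 244.885.
Rounded: 245.

245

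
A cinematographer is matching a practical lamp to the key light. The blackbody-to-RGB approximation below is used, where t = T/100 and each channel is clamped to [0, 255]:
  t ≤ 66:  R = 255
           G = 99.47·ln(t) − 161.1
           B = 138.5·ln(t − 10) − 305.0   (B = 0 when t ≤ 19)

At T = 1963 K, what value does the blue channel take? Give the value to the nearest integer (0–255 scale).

9

t = 1963/100 = 19.63; the t ≤ 66 branch applies.
B = 138.5·ln(19.63 − 10) − 305.0 = 138.5·ln 9.63 − 305.0 = 138.5·2.2649 − 305.0 = 8.686.
Rounded: 9.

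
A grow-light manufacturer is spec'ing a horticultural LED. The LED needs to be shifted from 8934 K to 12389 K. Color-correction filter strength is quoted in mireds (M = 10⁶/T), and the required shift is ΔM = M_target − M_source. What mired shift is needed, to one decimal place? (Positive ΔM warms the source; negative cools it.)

-31.2 mireds

M_source = 10⁶/8934 = 111.932; M_target = 10⁶/12389 = 80.717.
ΔM = 80.717 − 111.932 = -31.215 → -31.2 mireds, a cooling shift.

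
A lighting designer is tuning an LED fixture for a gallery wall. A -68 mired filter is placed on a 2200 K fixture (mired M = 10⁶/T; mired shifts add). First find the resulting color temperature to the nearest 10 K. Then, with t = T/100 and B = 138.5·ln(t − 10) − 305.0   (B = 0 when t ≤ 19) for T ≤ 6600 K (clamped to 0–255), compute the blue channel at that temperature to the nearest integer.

M_in = 10⁶/2200 = 454.55; M_out = 454.55 + (-68) = 386.55.
T_out = 10⁶/386.55 = 2587.0 K → 2590 K; t = 25.9.
B = 138.5·ln(25.9 − 10) − 305.0 = 138.5·ln 15.9 − 305.0 = 138.5·2.7663 − 305.0 = 78.135.
Rounded: 78.

78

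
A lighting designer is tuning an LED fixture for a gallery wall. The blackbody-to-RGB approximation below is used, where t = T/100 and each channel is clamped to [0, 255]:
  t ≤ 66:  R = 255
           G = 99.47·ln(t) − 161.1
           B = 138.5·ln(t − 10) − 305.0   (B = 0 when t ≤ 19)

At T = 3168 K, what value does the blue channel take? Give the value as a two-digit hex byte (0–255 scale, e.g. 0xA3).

0x79

t = 3168/100 = 31.68; the t ≤ 66 branch applies.
B = 138.5·ln(31.68 − 10) − 305.0 = 138.5·ln 21.68 − 305.0 = 138.5·3.0764 − 305.0 = 121.080.
Rounded: 121; in hex, 0x79.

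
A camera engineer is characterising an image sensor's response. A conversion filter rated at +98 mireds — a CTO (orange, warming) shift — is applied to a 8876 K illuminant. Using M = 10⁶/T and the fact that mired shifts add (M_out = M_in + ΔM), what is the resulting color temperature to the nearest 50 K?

4750 K

M_in = 10⁶/8876 = 112.66 mireds.
M_out = 112.66 + (+98) = 210.66 mireds.
T_out = 10⁶/210.66 = 4746.9 K → 4750 K.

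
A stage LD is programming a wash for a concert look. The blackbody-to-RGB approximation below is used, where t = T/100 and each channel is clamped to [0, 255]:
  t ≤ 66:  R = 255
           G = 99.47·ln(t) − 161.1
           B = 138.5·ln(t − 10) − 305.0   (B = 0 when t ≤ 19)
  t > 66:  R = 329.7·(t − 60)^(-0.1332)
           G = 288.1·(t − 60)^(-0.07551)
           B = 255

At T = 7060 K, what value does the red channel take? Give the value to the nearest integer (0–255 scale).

241

t = 7060/100 = 70.6; the t > 66 branch applies.
R = 329.7·(70.6 − 60)^(-0.1332) = 329.7·10.6^(-0.1332) = 329.7·0.73018 = 240.740.
Rounded: 241.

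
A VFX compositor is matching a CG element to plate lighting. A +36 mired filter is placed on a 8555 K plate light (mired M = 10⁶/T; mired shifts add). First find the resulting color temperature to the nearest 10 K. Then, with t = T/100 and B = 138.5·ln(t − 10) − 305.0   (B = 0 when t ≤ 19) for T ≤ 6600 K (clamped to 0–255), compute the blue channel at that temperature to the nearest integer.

251

M_in = 10⁶/8555 = 116.89; M_out = 116.89 + (+36) = 152.89.
T_out = 10⁶/152.89 = 6540.6 K → 6540 K; t = 65.4.
B = 138.5·ln(65.4 − 10) − 305.0 = 138.5·ln 55.4 − 305.0 = 138.5·4.0146 − 305.0 = 251.019.
Rounded: 251.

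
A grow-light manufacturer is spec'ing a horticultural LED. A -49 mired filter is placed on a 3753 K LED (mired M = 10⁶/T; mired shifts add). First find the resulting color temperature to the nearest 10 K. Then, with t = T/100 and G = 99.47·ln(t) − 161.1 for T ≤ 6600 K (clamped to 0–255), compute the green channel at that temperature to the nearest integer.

220

M_in = 10⁶/3753 = 266.45; M_out = 266.45 + (-49) = 217.45.
T_out = 10⁶/217.45 = 4598.7 K → 4600 K; t = 46.
G = 99.47·ln 46 − 161.1 = 99.47·3.8286 − 161.1 = 219.735.
Rounded: 220.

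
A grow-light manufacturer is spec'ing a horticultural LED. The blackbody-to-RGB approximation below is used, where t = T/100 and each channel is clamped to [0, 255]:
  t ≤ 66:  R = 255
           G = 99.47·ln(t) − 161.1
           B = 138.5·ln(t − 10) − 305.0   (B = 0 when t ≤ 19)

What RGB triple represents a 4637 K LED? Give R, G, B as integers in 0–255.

t = 4637/100 = 46.37; the t ≤ 66 branch applies.
R = 255 by definition for t ≤ 66.
G = 99.47·ln 46.37 − 161.1 = 99.47·3.8367 − 161.1 = 220.532.
B = 138.5·ln(46.37 − 10) − 305.0 = 138.5·ln 36.37 − 305.0 = 138.5·3.5937 − 305.0 = 192.734.
Rounded: (255, 221, 193).

R=255, G=221, B=193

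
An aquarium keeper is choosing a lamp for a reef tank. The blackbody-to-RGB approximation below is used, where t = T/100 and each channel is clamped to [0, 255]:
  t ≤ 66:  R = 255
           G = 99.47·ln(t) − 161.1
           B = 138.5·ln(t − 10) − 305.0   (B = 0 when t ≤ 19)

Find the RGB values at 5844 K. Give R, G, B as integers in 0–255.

R=255, G=244, B=232

t = 5844/100 = 58.44; the t ≤ 66 branch applies.
R = 255 by definition for t ≤ 66.
G = 99.47·ln 58.44 − 161.1 = 99.47·4.0680 − 161.1 = 243.544.
B = 138.5·ln(58.44 − 10) − 305.0 = 138.5·ln 48.44 − 305.0 = 138.5·3.8803 − 305.0 = 232.425.
Rounded: (255, 244, 232).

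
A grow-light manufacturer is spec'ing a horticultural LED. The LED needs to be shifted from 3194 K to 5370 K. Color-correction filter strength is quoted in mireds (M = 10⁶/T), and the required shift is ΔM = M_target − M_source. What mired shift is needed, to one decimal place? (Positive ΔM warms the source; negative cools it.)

-126.9 mireds

M_source = 10⁶/3194 = 313.087; M_target = 10⁶/5370 = 186.220.
ΔM = 186.220 − 313.087 = -126.867 → -126.9 mireds, a cooling shift.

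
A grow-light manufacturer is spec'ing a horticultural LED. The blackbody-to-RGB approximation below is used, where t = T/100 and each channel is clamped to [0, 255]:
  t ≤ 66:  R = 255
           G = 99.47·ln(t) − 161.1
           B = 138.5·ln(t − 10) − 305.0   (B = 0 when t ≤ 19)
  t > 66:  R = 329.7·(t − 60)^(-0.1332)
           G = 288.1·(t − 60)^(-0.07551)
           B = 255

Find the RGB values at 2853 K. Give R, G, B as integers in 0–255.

R=255, G=172, B=99

t = 2853/100 = 28.53; the t ≤ 66 branch applies.
R = 255 by definition for t ≤ 66.
G = 99.47·ln 28.53 − 161.1 = 99.47·3.3510 − 161.1 = 172.220.
B = 138.5·ln(28.53 − 10) − 305.0 = 138.5·ln 18.53 − 305.0 = 138.5·2.9194 − 305.0 = 99.336.
Rounded: (255, 172, 99).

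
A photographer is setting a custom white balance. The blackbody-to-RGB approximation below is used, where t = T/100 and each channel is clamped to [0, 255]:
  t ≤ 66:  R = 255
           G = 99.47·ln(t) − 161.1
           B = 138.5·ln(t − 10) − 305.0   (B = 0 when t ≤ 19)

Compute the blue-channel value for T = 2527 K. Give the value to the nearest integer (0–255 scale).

t = 2527/100 = 25.27; the t ≤ 66 branch applies.
B = 138.5·ln(25.27 − 10) − 305.0 = 138.5·ln 15.27 − 305.0 = 138.5·2.7259 − 305.0 = 72.536.
Rounded: 73.

73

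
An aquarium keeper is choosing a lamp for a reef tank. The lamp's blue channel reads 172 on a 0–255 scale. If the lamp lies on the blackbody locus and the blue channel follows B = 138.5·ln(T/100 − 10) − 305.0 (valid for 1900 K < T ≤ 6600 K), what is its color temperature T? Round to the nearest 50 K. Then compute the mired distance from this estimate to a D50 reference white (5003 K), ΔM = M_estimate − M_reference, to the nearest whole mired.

ln(t − 10) = (172 + 305.0) / 138.5 = 3.4440.
t − 10 = e^3.4440 = 31.313, so t = 41.313.
T = 100·t = 4131 K → 4150 K to the nearest 50 K.
M_estimate = 10⁶/4150 = 240.96; M_reference = 10⁶/5003 = 199.88.
ΔM = 240.96 − 199.88 = 41.08 → +41 mireds.

+41 mireds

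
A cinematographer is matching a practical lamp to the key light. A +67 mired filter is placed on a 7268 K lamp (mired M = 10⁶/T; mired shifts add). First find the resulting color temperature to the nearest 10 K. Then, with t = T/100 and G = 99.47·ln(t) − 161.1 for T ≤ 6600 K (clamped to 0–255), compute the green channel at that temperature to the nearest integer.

226

M_in = 10⁶/7268 = 137.59; M_out = 137.59 + (+67) = 204.59.
T_out = 10⁶/204.59 = 4887.8 K → 4890 K; t = 48.9.
G = 99.47·ln 48.9 − 161.1 = 99.47·3.8898 − 161.1 = 225.816.
Rounded: 226.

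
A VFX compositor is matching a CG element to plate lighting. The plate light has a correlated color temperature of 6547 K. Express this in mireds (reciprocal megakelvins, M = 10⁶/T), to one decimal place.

M = 10⁶ / 6547 = 152.742 → 152.7 mireds.

152.7 mireds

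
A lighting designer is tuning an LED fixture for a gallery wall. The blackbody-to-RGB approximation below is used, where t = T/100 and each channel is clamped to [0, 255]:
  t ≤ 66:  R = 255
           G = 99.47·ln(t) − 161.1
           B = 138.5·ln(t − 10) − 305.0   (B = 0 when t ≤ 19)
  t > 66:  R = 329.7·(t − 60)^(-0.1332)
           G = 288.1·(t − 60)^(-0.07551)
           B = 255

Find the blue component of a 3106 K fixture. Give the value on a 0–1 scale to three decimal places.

0.459

t = 3106/100 = 31.06; the t ≤ 66 branch applies.
B = 138.5·ln(31.06 − 10) − 305.0 = 138.5·ln 21.06 − 305.0 = 138.5·3.0474 − 305.0 = 117.062.
On a 0–1 scale: 117.062/255 = 0.4591 → 0.459.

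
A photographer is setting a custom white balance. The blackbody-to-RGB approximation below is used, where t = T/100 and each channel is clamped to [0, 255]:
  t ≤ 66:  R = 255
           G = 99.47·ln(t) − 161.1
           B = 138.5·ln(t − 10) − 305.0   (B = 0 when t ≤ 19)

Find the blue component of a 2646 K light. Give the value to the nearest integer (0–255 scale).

t = 2646/100 = 26.46; the t ≤ 66 branch applies.
B = 138.5·ln(26.46 − 10) − 305.0 = 138.5·ln 16.46 − 305.0 = 138.5·2.8009 − 305.0 = 82.929.
Rounded: 83.

83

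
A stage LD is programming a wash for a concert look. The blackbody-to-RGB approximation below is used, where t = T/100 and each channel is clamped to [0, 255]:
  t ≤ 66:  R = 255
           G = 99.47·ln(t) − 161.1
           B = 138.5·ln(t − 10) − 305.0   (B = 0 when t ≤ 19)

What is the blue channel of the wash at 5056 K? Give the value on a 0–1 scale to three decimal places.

t = 5056/100 = 50.56; the t ≤ 66 branch applies.
B = 138.5·ln(50.56 − 10) − 305.0 = 138.5·ln 40.56 − 305.0 = 138.5·3.7028 − 305.0 = 207.835.
On a 0–1 scale: 207.835/255 = 0.8150 → 0.815.

0.815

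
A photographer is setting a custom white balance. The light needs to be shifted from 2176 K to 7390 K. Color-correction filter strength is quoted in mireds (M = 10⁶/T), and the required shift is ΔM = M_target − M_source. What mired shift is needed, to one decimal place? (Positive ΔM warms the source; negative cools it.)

M_source = 10⁶/2176 = 459.559; M_target = 10⁶/7390 = 135.318.
ΔM = 135.318 − 459.559 = -324.241 → -324.2 mireds, a cooling shift.

-324.2 mireds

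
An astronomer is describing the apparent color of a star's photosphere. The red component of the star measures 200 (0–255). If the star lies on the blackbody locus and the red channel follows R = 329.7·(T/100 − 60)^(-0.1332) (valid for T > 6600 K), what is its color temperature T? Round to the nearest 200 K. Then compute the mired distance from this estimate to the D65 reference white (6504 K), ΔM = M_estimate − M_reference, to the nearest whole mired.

-56 mireds

(t − 60)^(-0.1332) = 200/329.7 = 0.60661.
t − 60 = 0.60661^(1/-0.1332) = 0.60661^(-7.508) = 42.638, so t = 102.638.
T = 100·t = 10264 K → 10200 K to the nearest 200 K.
M_estimate = 10⁶/10200 = 98.04; M_reference = 10⁶/6504 = 153.75.
ΔM = 98.04 − 153.75 = -55.71 → -56 mireds.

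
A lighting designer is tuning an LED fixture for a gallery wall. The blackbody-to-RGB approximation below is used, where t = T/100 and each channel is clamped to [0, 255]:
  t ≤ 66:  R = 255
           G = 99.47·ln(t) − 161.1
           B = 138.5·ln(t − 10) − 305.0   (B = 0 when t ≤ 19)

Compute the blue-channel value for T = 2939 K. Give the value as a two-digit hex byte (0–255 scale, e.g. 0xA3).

t = 2939/100 = 29.39; the t ≤ 66 branch applies.
B = 138.5·ln(29.39 − 10) − 305.0 = 138.5·ln 19.39 − 305.0 = 138.5·2.9648 − 305.0 = 105.619.
Rounded: 106; in hex, 0x6A.

0x6A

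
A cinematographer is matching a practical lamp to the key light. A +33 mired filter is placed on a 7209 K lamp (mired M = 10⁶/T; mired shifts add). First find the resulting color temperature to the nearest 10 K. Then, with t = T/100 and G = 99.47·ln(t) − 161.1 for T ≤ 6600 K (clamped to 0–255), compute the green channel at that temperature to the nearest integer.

243

M_in = 10⁶/7209 = 138.72; M_out = 138.72 + (+33) = 171.72.
T_out = 10⁶/171.72 = 5823.6 K → 5820 K; t = 58.2.
G = 99.47·ln 58.2 − 161.1 = 99.47·4.0639 − 161.1 = 243.135.
Rounded: 243.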